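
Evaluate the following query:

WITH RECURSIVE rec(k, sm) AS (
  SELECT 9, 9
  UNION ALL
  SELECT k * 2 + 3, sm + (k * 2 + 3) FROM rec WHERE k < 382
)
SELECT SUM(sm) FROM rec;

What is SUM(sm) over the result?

Base: k=9, sm=9.
Iteration 1: 9 < 382 holds -> k = 9 * 2 + 3 = 21, sm = 9 + 21 = 30.
Iteration 2: 21 < 382 holds -> k = 21 * 2 + 3 = 45, sm = 30 + 45 = 75.
Iteration 3: 45 < 382 holds -> k = 45 * 2 + 3 = 93, sm = 75 + 93 = 168.
Iteration 4: 93 < 382 holds -> k = 93 * 2 + 3 = 189, sm = 168 + 189 = 357.
Iteration 5: 189 < 382 holds -> k = 189 * 2 + 3 = 381, sm = 357 + 381 = 738.
Iteration 6: 381 < 382 holds -> k = 381 * 2 + 3 = 765, sm = 738 + 765 = 1503.
Iteration 7: 765 < 382 fails; recursion stops.
SUM(sm) = 9 + 30 + 75 + 168 + 357 + 738 + 1503 = 2880.

2880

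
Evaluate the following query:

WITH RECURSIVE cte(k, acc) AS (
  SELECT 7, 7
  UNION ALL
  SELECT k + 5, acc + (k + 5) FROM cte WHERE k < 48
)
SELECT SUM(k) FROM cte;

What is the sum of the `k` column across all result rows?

295

Base: k=7, acc=7.
Iteration 1: 7 < 48 holds -> k = 7 + 5 = 12, acc = 7 + 12 = 19.
Iteration 2: 12 < 48 holds -> k = 12 + 5 = 17, acc = 19 + 17 = 36.
Iteration 3: 17 < 48 holds -> k = 17 + 5 = 22, acc = 36 + 22 = 58.
Iteration 4: 22 < 48 holds -> k = 22 + 5 = 27, acc = 58 + 27 = 85.
Iteration 5: 27 < 48 holds -> k = 27 + 5 = 32, acc = 85 + 32 = 117.
Iteration 6: 32 < 48 holds -> k = 32 + 5 = 37, acc = 117 + 37 = 154.
Iteration 7: 37 < 48 holds -> k = 37 + 5 = 42, acc = 154 + 42 = 196.
Iteration 8: 42 < 48 holds -> k = 42 + 5 = 47, acc = 196 + 47 = 243.
Iteration 9: 47 < 48 holds -> k = 47 + 5 = 52, acc = 243 + 52 = 295.
Iteration 10: 52 < 48 fails; recursion stops.
SUM(k) = 7 + 12 + 17 + 22 + 27 + 32 + 37 + 42 + 47 + 52 = 295.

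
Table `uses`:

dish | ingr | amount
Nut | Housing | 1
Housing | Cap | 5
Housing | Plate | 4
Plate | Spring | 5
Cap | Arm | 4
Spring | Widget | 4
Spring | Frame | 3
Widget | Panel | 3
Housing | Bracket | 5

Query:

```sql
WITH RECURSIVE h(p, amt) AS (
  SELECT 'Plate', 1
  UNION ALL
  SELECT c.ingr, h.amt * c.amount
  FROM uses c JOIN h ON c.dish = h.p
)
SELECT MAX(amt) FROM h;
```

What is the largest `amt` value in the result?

60

Base: (Plate, amt=1).
Iteration 1: components of {Plate} -> Spring = 1*5 = 5.
Iteration 2: components of {Spring} -> Frame = 5*3 = 15, Widget = 5*4 = 20.
Iteration 3: components of {Frame,Widget} -> Panel = 20*3 = 60.
Iteration 4: no further components; recursion stops.
amt values: 1, 5, 20, 15, 60; the maximum is 60.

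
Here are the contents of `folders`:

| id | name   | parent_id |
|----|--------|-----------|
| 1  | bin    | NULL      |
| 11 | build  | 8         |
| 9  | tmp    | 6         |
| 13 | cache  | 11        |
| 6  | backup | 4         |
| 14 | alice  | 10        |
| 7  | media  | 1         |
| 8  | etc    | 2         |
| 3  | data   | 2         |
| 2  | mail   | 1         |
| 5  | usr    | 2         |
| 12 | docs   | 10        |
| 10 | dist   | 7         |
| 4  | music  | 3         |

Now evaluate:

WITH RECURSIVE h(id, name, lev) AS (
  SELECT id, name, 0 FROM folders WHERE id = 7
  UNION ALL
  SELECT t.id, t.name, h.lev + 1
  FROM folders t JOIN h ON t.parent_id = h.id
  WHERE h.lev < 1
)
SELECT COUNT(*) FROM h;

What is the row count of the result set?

2

Base: id=7 (media) at lev 0.
Iteration 1: rows with parent_id in {7} -> dist (id 10, lev 1).
Iteration 2: lev < 1 fails for all current rows; recursion stops.
Total rows emitted: 2.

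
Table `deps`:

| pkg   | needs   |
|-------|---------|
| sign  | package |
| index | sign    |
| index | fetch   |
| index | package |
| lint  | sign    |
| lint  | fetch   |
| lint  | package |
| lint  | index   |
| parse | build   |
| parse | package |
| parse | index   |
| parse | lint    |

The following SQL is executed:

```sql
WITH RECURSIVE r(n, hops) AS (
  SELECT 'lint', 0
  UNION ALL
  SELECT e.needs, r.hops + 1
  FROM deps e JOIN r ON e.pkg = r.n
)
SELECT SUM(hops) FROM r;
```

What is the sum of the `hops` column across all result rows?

15

Base: (lint, hops=0).
Iteration 1: edges from {lint} -> (fetch, hops=1), (index, hops=1), (package, hops=1), (sign, hops=1).
Iteration 2: edges from {fetch,index,package,sign} -> (fetch, hops=2), (package, hops=2) x2, (sign, hops=2). [UNION ALL keeps all 4 new rows, including repeats]
Iteration 3: edges from {fetch,package,sign} -> (package, hops=3).
Iteration 4: no outgoing edges from {package}; recursion stops.
SUM(hops) = 0 + 1 + 1 + 1 + 1 + 2 + 2 + 2 + 2 + 3 = 15.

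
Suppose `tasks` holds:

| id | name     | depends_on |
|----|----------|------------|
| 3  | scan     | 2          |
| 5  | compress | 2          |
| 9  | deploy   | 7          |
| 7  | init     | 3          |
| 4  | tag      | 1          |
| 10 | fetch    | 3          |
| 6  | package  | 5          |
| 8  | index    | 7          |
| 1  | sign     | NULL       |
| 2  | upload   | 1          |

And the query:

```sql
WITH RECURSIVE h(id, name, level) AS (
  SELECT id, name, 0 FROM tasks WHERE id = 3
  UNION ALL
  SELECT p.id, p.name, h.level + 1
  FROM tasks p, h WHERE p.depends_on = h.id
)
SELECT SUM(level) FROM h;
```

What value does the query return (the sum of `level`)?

6

Base: id=3 (scan) at level 0.
Iteration 1: rows with depends_on in {3} -> init (id 7, level 1), fetch (id 10, level 1).
Iteration 2: rows with depends_on in {7,10} -> index (id 8, level 2), deploy (id 9, level 2).
Iteration 3: no rows with depends_on in {8,9}; recursion stops.
SUM(level) = 0 + 1 + 1 + 2 + 2 = 6.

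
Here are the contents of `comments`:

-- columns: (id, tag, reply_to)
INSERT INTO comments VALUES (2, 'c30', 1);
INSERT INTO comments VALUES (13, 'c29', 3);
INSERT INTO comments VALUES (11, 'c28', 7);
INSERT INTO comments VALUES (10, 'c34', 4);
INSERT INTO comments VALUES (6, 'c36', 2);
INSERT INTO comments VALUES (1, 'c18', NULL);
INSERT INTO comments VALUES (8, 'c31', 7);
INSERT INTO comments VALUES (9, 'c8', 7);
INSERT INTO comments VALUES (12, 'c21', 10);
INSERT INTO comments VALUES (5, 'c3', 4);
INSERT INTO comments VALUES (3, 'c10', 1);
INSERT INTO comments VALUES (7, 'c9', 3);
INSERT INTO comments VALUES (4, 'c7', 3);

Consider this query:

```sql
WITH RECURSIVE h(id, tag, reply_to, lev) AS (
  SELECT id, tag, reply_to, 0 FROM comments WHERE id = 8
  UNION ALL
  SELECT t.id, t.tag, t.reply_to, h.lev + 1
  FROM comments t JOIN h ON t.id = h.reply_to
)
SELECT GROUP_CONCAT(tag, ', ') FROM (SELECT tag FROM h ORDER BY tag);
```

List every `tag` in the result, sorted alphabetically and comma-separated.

Base: id=8 (c31), reply_to=7, lev 0.
Iteration 1: join on id=7 -> c9 (id 7, reply_to=3, lev 1).
Iteration 2: join on id=3 -> c10 (id 3, reply_to=1, lev 2).
Iteration 3: join on id=1 -> c18 (id 1, reply_to=NULL, lev 3).
Iteration 4: reply_to is NULL; no match; recursion stops.

c10, c18, c31, c9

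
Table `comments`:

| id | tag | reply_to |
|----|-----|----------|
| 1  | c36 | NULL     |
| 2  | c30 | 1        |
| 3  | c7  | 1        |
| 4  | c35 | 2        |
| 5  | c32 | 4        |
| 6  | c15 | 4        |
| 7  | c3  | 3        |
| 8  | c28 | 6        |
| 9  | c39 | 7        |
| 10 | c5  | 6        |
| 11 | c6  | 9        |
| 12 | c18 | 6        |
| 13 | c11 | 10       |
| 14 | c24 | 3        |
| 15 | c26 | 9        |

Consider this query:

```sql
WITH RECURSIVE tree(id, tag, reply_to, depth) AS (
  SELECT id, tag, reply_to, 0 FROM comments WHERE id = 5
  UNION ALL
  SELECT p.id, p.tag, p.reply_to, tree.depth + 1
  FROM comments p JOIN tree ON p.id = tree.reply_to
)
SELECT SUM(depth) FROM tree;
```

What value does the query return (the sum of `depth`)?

Base: id=5 (c32), reply_to=4, depth 0.
Iteration 1: join on id=4 -> c35 (id 4, reply_to=2, depth 1).
Iteration 2: join on id=2 -> c30 (id 2, reply_to=1, depth 2).
Iteration 3: join on id=1 -> c36 (id 1, reply_to=NULL, depth 3).
Iteration 4: reply_to is NULL; no match; recursion stops.
SUM(depth) = 0 + 1 + 2 + 3 = 6.

6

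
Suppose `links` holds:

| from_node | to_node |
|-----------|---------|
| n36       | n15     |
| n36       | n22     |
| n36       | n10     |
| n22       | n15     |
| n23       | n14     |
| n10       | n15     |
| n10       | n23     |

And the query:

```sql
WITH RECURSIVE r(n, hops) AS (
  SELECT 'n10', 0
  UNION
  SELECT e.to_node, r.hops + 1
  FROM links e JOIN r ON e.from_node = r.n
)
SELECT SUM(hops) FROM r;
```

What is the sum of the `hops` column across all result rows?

4

Base: (n10, hops=0).
Iteration 1: edges from {n10} -> (n15, hops=1), (n23, hops=1).
Iteration 2: edges from {n15,n23} -> (n14, hops=2).
Iteration 3: no outgoing edges from {n14}; recursion stops.
SUM(hops) = 0 + 1 + 1 + 2 = 4.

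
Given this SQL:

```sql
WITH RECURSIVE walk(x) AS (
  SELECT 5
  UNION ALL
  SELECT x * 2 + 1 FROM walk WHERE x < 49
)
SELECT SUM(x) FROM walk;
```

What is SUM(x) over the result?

Base: x=5.
Iteration 1: 5 < 49 holds -> x = 5 * 2 + 1 = 11.
Iteration 2: 11 < 49 holds -> x = 11 * 2 + 1 = 23.
Iteration 3: 23 < 49 holds -> x = 23 * 2 + 1 = 47.
Iteration 4: 47 < 49 holds -> x = 47 * 2 + 1 = 95.
Iteration 5: 95 < 49 fails; recursion stops.
SUM(x) = 5 + 11 + 23 + 47 + 95 = 181.

181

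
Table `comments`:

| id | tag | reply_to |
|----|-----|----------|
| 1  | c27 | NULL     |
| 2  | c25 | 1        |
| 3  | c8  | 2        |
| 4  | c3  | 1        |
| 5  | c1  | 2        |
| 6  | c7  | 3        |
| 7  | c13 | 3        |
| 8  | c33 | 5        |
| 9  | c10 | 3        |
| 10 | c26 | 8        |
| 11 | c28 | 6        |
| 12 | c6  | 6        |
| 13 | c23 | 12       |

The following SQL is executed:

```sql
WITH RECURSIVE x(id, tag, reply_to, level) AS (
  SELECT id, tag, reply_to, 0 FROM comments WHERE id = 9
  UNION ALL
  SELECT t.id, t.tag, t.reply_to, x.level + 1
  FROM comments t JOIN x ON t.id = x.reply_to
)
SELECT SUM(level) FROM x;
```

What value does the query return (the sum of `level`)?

Base: id=9 (c10), reply_to=3, level 0.
Iteration 1: join on id=3 -> c8 (id 3, reply_to=2, level 1).
Iteration 2: join on id=2 -> c25 (id 2, reply_to=1, level 2).
Iteration 3: join on id=1 -> c27 (id 1, reply_to=NULL, level 3).
Iteration 4: reply_to is NULL; no match; recursion stops.
SUM(level) = 0 + 1 + 2 + 3 = 6.

6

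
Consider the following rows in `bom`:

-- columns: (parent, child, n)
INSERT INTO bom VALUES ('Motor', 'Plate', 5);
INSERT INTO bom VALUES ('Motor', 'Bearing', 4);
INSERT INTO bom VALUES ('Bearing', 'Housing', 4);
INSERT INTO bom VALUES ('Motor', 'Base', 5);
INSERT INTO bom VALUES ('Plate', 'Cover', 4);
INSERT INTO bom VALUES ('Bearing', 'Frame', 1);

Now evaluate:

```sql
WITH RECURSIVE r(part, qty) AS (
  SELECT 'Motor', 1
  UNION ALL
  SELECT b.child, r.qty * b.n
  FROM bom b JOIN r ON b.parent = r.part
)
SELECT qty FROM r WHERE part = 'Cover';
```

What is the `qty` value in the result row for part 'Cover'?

Base: (Motor, qty=1).
Iteration 1: components of {Motor} -> Base = 1*5 = 5, Bearing = 1*4 = 4, Plate = 1*5 = 5.
Iteration 2: components of {Base,Bearing,Plate} -> Cover = 5*4 = 20, Frame = 4*1 = 4, Housing = 4*4 = 16.
Iteration 3: no further components; recursion stops.

20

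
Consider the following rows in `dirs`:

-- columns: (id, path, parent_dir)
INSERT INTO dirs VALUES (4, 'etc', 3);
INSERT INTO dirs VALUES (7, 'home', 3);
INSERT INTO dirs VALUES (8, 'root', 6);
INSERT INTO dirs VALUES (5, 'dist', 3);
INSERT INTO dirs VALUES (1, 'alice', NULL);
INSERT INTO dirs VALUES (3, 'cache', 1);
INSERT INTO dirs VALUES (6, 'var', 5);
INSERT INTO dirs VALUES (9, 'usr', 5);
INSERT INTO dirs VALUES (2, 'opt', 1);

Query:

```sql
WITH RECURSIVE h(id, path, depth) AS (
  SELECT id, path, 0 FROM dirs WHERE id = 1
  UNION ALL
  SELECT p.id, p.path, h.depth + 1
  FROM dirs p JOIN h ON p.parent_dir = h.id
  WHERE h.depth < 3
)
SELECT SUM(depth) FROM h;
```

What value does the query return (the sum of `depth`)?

14

Base: id=1 (alice) at depth 0.
Iteration 1: rows with parent_dir in {1} -> opt (id 2, depth 1), cache (id 3, depth 1).
Iteration 2: rows with parent_dir in {2,3} -> etc (id 4, depth 2), dist (id 5, depth 2), home (id 7, depth 2).
Iteration 3: rows with parent_dir in {4,5,7} -> var (id 6, depth 3), usr (id 9, depth 3).
Iteration 4: depth < 3 fails for all current rows; recursion stops.
SUM(depth) = 0 + 1 + 1 + 2 + 2 + 2 + 3 + 3 = 14.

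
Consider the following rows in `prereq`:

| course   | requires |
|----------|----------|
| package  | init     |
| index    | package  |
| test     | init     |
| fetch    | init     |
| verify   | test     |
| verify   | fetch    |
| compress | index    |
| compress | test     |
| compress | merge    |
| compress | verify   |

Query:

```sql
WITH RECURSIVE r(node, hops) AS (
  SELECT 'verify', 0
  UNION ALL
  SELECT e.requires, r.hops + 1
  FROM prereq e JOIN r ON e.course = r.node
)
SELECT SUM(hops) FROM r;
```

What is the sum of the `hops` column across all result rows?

Base: (verify, hops=0).
Iteration 1: edges from {verify} -> (fetch, hops=1), (test, hops=1).
Iteration 2: edges from {fetch,test} -> (init, hops=2) x2. [UNION ALL keeps all 2 new rows, including repeats]
Iteration 3: no outgoing edges from {init}; recursion stops.
SUM(hops) = 0 + 1 + 1 + 2 + 2 = 6.

6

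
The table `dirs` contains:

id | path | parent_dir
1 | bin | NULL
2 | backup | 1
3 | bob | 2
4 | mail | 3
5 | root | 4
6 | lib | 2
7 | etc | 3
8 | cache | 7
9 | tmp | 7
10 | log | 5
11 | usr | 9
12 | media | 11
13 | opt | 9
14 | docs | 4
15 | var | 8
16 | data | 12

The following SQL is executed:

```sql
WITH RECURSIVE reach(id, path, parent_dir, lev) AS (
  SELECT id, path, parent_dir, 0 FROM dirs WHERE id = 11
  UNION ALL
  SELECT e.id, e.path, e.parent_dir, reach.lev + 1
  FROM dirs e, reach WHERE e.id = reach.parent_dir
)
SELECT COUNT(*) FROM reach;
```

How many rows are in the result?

6

Base: id=11 (usr), parent_dir=9, lev 0.
Iteration 1: join on id=9 -> tmp (id 9, parent_dir=7, lev 1).
Iteration 2: join on id=7 -> etc (id 7, parent_dir=3, lev 2).
Iteration 3: join on id=3 -> bob (id 3, parent_dir=2, lev 3).
Iteration 4: join on id=2 -> backup (id 2, parent_dir=1, lev 4).
Iteration 5: join on id=1 -> bin (id 1, parent_dir=NULL, lev 5).
Iteration 6: parent_dir is NULL; no match; recursion stops.
Total rows emitted: 6.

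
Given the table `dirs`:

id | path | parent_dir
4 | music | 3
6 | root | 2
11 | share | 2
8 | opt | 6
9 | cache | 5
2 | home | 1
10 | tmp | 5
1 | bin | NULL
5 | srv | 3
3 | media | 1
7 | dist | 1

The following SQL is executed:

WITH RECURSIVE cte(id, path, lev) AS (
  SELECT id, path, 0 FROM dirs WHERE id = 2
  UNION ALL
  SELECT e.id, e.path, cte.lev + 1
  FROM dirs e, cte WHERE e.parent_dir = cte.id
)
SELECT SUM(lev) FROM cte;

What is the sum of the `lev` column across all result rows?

Base: id=2 (home) at lev 0.
Iteration 1: rows with parent_dir in {2} -> root (id 6, lev 1), share (id 11, lev 1).
Iteration 2: rows with parent_dir in {6,11} -> opt (id 8, lev 2).
Iteration 3: no rows with parent_dir in {8}; recursion stops.
SUM(lev) = 0 + 1 + 1 + 2 = 4.

4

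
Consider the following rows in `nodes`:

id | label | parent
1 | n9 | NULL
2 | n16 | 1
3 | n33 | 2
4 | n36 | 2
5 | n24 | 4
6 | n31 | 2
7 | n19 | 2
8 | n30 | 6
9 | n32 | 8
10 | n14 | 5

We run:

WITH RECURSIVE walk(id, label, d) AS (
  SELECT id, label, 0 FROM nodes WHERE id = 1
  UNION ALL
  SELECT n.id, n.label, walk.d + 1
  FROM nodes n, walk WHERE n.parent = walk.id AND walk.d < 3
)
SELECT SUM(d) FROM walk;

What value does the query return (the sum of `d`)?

Base: id=1 (n9) at d 0.
Iteration 1: rows with parent in {1} -> n16 (id 2, d 1).
Iteration 2: rows with parent in {2} -> n33 (id 3, d 2), n36 (id 4, d 2), n31 (id 6, d 2), n19 (id 7, d 2).
Iteration 3: rows with parent in {3,4,6,7} -> n24 (id 5, d 3), n30 (id 8, d 3).
Iteration 4: d < 3 fails for all current rows; recursion stops.
SUM(d) = 0 + 1 + 2 + 2 + 2 + 2 + 3 + 3 = 15.

15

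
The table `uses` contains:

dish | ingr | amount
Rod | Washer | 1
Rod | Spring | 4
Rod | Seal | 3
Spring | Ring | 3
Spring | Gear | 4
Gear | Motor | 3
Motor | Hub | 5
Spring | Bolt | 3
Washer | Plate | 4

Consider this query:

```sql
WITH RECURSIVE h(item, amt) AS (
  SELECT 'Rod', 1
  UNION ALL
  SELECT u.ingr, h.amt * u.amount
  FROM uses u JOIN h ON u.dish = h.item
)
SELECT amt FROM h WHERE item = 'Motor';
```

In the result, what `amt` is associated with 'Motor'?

48

Base: (Rod, amt=1).
Iteration 1: components of {Rod} -> Seal = 1*3 = 3, Spring = 1*4 = 4, Washer = 1*1 = 1.
Iteration 2: components of {Seal,Spring,Washer} -> Bolt = 4*3 = 12, Gear = 4*4 = 16, Plate = 1*4 = 4, Ring = 4*3 = 12.
Iteration 3: components of {Bolt,Gear,Plate,Ring} -> Motor = 16*3 = 48.
Iteration 4: components of {Motor} -> Hub = 48*5 = 240.
Iteration 5: no further components; recursion stops.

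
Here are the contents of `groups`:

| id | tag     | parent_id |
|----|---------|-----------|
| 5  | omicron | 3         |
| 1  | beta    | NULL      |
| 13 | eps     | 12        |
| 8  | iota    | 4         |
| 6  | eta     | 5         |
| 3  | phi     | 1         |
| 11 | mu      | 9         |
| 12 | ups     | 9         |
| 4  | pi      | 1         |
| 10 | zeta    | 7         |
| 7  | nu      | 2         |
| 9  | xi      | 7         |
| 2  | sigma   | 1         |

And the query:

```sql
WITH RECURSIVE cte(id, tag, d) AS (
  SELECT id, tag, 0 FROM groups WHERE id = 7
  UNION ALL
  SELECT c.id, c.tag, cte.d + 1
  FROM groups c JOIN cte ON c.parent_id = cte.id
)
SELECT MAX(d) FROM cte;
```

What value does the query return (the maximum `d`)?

3

Base: id=7 (nu) at d 0.
Iteration 1: rows with parent_id in {7} -> xi (id 9, d 1), zeta (id 10, d 1).
Iteration 2: rows with parent_id in {9,10} -> mu (id 11, d 2), ups (id 12, d 2).
Iteration 3: rows with parent_id in {11,12} -> eps (id 13, d 3).
Iteration 4: no rows with parent_id in {13}; recursion stops.
d values: 0, 1, 1, 2, 2, 3; the maximum is 3.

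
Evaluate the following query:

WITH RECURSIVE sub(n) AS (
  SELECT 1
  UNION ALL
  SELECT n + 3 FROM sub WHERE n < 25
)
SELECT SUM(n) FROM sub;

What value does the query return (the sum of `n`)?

117

Base: n=1.
Iteration 1: 1 < 25 holds -> n = 1 + 3 = 4.
Iteration 2: 4 < 25 holds -> n = 4 + 3 = 7.
Iteration 3: 7 < 25 holds -> n = 7 + 3 = 10.
Iteration 4: 10 < 25 holds -> n = 10 + 3 = 13.
Iteration 5: 13 < 25 holds -> n = 13 + 3 = 16.
Iteration 6: 16 < 25 holds -> n = 16 + 3 = 19.
Iteration 7: 19 < 25 holds -> n = 19 + 3 = 22.
Iteration 8: 22 < 25 holds -> n = 22 + 3 = 25.
Iteration 9: 25 < 25 fails; recursion stops.
SUM(n) = 1 + 4 + 7 + 10 + 13 + 16 + 19 + 22 + 25 = 117.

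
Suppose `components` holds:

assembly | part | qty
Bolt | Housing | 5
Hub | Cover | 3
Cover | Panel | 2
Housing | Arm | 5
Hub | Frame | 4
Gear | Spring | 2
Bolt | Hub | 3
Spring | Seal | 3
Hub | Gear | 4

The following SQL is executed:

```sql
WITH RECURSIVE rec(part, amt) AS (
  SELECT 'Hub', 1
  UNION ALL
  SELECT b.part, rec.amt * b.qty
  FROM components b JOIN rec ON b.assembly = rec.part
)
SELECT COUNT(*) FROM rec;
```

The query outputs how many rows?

7

Base: (Hub, amt=1).
Iteration 1: components of {Hub} -> Cover = 1*3 = 3, Frame = 1*4 = 4, Gear = 1*4 = 4.
Iteration 2: components of {Cover,Frame,Gear} -> Panel = 3*2 = 6, Spring = 4*2 = 8.
Iteration 3: components of {Panel,Spring} -> Seal = 8*3 = 24.
Iteration 4: no further components; recursion stops.
Total rows emitted: 7.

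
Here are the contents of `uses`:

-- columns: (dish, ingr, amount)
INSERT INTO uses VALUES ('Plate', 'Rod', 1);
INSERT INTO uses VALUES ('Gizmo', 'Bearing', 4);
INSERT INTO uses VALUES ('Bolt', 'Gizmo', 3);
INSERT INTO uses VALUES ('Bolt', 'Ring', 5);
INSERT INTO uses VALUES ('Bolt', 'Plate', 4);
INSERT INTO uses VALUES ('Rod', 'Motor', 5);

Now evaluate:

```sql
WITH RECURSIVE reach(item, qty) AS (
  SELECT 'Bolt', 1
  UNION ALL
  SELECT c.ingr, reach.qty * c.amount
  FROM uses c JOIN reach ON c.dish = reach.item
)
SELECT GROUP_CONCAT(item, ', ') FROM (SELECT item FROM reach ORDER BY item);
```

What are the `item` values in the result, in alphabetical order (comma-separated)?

Base: (Bolt, qty=1).
Iteration 1: components of {Bolt} -> Gizmo = 1*3 = 3, Plate = 1*4 = 4, Ring = 1*5 = 5.
Iteration 2: components of {Gizmo,Plate,Ring} -> Bearing = 3*4 = 12, Rod = 4*1 = 4.
Iteration 3: components of {Bearing,Rod} -> Motor = 4*5 = 20.
Iteration 4: no further components; recursion stops.

Bearing, Bolt, Gizmo, Motor, Plate, Ring, Rod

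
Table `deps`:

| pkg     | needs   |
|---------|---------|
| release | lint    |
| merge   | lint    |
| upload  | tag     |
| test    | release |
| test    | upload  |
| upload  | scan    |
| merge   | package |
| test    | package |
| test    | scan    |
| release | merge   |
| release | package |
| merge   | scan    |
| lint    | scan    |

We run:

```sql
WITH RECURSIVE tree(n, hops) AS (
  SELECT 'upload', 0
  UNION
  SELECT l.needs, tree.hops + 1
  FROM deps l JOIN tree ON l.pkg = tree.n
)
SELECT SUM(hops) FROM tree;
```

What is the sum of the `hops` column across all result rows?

2

Base: (upload, hops=0).
Iteration 1: edges from {upload} -> (scan, hops=1), (tag, hops=1).
Iteration 2: no outgoing edges from {scan,tag}; recursion stops.
SUM(hops) = 0 + 1 + 1 = 2.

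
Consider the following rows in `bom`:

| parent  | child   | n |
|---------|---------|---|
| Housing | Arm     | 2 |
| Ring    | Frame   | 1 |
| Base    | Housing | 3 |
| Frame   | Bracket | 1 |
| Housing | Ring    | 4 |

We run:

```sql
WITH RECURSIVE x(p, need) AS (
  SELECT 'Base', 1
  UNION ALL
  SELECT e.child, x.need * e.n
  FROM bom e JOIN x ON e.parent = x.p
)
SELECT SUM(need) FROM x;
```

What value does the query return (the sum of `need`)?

46

Base: (Base, need=1).
Iteration 1: components of {Base} -> Housing = 1*3 = 3.
Iteration 2: components of {Housing} -> Arm = 3*2 = 6, Ring = 3*4 = 12.
Iteration 3: components of {Arm,Ring} -> Frame = 12*1 = 12.
Iteration 4: components of {Frame} -> Bracket = 12*1 = 12.
Iteration 5: no further components; recursion stops.
SUM(need) = 1 + 3 + 12 + 6 + 12 + 12 = 46.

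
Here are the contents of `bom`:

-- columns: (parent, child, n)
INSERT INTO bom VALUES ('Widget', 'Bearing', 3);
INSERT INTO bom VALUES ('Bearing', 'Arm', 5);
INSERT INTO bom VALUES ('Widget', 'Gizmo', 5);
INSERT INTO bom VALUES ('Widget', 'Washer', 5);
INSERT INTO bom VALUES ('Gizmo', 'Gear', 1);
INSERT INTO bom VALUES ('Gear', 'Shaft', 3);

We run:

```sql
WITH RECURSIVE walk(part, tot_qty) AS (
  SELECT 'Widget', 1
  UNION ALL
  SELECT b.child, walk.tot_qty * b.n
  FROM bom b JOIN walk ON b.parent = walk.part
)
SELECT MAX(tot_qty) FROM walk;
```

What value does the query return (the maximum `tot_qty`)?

Base: (Widget, tot_qty=1).
Iteration 1: components of {Widget} -> Bearing = 1*3 = 3, Gizmo = 1*5 = 5, Washer = 1*5 = 5.
Iteration 2: components of {Bearing,Gizmo,Washer} -> Arm = 3*5 = 15, Gear = 5*1 = 5.
Iteration 3: components of {Arm,Gear} -> Shaft = 5*3 = 15.
Iteration 4: no further components; recursion stops.
tot_qty values: 1, 3, 5, 5, 15, 5, 15; the maximum is 15.

15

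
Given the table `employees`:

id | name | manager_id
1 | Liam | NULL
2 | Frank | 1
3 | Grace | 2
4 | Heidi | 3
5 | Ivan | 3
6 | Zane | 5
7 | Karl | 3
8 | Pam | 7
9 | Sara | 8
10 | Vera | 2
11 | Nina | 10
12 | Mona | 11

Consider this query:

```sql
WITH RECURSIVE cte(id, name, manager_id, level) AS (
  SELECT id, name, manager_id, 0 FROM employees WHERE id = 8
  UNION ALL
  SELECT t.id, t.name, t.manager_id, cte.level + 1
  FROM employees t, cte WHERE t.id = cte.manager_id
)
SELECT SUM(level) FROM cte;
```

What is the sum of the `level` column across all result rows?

10

Base: id=8 (Pam), manager_id=7, level 0.
Iteration 1: join on id=7 -> Karl (id 7, manager_id=3, level 1).
Iteration 2: join on id=3 -> Grace (id 3, manager_id=2, level 2).
Iteration 3: join on id=2 -> Frank (id 2, manager_id=1, level 3).
Iteration 4: join on id=1 -> Liam (id 1, manager_id=NULL, level 4).
Iteration 5: manager_id is NULL; no match; recursion stops.
SUM(level) = 0 + 1 + 2 + 3 + 4 = 10.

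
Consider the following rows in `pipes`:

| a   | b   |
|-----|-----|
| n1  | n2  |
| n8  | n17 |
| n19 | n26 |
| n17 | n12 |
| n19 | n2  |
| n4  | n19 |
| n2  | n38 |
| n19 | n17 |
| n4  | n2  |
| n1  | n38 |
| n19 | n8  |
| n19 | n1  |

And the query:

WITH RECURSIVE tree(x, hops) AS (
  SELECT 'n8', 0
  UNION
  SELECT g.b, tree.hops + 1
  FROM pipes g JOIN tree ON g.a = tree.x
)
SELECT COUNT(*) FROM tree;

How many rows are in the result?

3

Base: (n8, hops=0).
Iteration 1: edges from {n8} -> (n17, hops=1).
Iteration 2: edges from {n17} -> (n12, hops=2).
Iteration 3: no outgoing edges from {n12}; recursion stops.
Total rows emitted: 3.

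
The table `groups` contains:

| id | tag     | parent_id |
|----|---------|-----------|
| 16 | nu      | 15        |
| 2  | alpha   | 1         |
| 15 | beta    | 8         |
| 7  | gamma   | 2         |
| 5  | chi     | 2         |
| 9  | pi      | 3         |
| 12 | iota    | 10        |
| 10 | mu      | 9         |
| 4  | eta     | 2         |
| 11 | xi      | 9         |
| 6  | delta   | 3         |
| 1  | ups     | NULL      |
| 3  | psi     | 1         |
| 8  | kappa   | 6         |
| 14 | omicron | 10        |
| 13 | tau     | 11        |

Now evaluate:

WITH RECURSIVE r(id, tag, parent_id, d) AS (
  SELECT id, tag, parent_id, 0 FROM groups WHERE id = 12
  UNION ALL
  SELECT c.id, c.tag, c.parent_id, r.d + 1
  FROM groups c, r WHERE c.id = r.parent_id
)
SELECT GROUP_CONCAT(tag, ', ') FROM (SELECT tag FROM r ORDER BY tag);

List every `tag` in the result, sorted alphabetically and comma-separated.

iota, mu, pi, psi, ups

Base: id=12 (iota), parent_id=10, d 0.
Iteration 1: join on id=10 -> mu (id 10, parent_id=9, d 1).
Iteration 2: join on id=9 -> pi (id 9, parent_id=3, d 2).
Iteration 3: join on id=3 -> psi (id 3, parent_id=1, d 3).
Iteration 4: join on id=1 -> ups (id 1, parent_id=NULL, d 4).
Iteration 5: parent_id is NULL; no match; recursion stops.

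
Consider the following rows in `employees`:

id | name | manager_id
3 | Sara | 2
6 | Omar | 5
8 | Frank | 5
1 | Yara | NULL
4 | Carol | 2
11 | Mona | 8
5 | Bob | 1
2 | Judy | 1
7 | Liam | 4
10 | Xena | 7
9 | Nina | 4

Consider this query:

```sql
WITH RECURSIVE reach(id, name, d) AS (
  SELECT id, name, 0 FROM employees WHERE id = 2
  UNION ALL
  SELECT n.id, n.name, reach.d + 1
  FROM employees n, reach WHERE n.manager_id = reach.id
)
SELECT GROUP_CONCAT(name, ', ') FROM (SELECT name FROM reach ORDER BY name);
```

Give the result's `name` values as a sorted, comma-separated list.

Carol, Judy, Liam, Nina, Sara, Xena

Base: id=2 (Judy) at d 0.
Iteration 1: rows with manager_id in {2} -> Sara (id 3, d 1), Carol (id 4, d 1).
Iteration 2: rows with manager_id in {3,4} -> Liam (id 7, d 2), Nina (id 9, d 2).
Iteration 3: rows with manager_id in {7,9} -> Xena (id 10, d 3).
Iteration 4: no rows with manager_id in {10}; recursion stops.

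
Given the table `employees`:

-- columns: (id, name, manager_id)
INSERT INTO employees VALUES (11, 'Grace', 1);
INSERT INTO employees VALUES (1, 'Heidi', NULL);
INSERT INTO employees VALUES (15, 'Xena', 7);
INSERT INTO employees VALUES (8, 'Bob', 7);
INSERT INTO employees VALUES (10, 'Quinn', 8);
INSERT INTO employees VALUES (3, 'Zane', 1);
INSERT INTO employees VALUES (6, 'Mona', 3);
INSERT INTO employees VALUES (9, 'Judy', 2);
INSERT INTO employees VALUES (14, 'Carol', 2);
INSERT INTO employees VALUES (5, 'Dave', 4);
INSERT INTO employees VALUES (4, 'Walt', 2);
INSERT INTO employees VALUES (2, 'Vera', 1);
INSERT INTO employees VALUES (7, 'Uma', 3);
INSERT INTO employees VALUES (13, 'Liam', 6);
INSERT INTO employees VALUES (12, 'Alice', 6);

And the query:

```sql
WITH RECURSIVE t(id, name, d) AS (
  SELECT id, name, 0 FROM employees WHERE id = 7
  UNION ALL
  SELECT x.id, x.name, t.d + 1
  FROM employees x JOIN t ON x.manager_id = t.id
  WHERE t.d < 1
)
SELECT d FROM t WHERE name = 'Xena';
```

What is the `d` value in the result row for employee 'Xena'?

1

Base: id=7 (Uma) at d 0.
Iteration 1: rows with manager_id in {7} -> Bob (id 8, d 1), Xena (id 15, d 1).
Iteration 2: d < 1 fails for all current rows; recursion stops.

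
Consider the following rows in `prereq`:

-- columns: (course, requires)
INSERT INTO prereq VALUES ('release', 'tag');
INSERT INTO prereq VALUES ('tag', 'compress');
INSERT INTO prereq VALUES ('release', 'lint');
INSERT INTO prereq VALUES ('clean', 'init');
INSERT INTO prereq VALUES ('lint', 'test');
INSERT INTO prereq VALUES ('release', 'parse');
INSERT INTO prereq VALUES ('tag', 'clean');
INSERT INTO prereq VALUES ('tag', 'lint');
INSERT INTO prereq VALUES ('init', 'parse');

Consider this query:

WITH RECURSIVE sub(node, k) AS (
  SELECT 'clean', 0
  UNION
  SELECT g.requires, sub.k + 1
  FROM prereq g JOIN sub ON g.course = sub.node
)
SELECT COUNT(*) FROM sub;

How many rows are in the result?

Base: (clean, k=0).
Iteration 1: edges from {clean} -> (init, k=1).
Iteration 2: edges from {init} -> (parse, k=2).
Iteration 3: no outgoing edges from {parse}; recursion stops.
Total rows emitted: 3.

3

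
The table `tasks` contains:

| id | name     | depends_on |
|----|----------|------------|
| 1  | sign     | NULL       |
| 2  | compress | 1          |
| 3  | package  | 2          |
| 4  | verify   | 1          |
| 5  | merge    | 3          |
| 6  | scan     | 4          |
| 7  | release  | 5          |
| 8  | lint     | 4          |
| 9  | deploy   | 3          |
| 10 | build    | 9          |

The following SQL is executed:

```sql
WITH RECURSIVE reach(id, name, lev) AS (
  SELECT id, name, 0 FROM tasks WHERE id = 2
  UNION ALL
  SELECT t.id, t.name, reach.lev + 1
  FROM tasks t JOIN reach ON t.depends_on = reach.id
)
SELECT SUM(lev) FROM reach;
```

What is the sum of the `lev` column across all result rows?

Base: id=2 (compress) at lev 0.
Iteration 1: rows with depends_on in {2} -> package (id 3, lev 1).
Iteration 2: rows with depends_on in {3} -> merge (id 5, lev 2), deploy (id 9, lev 2).
Iteration 3: rows with depends_on in {5,9} -> release (id 7, lev 3), build (id 10, lev 3).
Iteration 4: no rows with depends_on in {7,10}; recursion stops.
SUM(lev) = 0 + 1 + 2 + 2 + 3 + 3 = 11.

11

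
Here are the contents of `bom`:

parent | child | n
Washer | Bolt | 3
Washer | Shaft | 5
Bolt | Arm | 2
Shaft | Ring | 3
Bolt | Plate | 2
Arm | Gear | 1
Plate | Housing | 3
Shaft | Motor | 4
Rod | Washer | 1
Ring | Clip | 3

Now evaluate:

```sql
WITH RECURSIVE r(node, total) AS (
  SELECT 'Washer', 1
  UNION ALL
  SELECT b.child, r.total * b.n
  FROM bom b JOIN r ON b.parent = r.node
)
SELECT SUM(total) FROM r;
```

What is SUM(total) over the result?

125

Base: (Washer, total=1).
Iteration 1: components of {Washer} -> Bolt = 1*3 = 3, Shaft = 1*5 = 5.
Iteration 2: components of {Bolt,Shaft} -> Arm = 3*2 = 6, Motor = 5*4 = 20, Plate = 3*2 = 6, Ring = 5*3 = 15.
Iteration 3: components of {Arm,Motor,Plate,Ring} -> Clip = 15*3 = 45, Gear = 6*1 = 6, Housing = 6*3 = 18.
Iteration 4: no further components; recursion stops.
SUM(total) = 1 + 3 + 5 + 6 + 6 + 15 + 20 + 18 + 6 + 45 = 125.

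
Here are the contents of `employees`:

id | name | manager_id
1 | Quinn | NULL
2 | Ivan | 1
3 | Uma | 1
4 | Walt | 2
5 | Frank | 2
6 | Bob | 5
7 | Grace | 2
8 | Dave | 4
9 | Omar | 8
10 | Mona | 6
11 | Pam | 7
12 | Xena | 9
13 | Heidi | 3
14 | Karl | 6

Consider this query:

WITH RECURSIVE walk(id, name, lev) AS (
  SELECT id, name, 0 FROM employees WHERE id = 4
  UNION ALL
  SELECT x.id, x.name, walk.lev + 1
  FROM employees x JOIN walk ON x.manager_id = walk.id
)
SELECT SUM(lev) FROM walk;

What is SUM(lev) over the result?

Base: id=4 (Walt) at lev 0.
Iteration 1: rows with manager_id in {4} -> Dave (id 8, lev 1).
Iteration 2: rows with manager_id in {8} -> Omar (id 9, lev 2).
Iteration 3: rows with manager_id in {9} -> Xena (id 12, lev 3).
Iteration 4: no rows with manager_id in {12}; recursion stops.
SUM(lev) = 0 + 1 + 2 + 3 = 6.

6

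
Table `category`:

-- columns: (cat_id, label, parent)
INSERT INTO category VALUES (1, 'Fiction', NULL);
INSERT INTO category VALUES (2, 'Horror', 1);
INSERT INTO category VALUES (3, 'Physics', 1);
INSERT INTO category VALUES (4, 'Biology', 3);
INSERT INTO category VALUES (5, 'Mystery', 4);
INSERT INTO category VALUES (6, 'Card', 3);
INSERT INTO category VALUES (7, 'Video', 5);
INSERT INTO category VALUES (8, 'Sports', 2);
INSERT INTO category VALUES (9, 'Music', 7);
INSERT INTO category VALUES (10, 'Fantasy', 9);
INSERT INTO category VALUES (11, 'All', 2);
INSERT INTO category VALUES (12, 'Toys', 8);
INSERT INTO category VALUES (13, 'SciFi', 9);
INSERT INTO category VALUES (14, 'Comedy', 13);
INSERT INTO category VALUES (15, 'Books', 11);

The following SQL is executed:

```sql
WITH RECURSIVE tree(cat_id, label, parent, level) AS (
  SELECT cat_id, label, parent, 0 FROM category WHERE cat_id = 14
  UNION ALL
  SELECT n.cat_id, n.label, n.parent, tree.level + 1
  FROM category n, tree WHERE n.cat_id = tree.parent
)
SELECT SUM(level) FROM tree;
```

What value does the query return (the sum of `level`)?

Base: cat_id=14 (Comedy), parent=13, level 0.
Iteration 1: join on cat_id=13 -> SciFi (id 13, parent=9, level 1).
Iteration 2: join on cat_id=9 -> Music (id 9, parent=7, level 2).
Iteration 3: join on cat_id=7 -> Video (id 7, parent=5, level 3).
Iteration 4: join on cat_id=5 -> Mystery (id 5, parent=4, level 4).
Iteration 5: join on cat_id=4 -> Biology (id 4, parent=3, level 5).
Iteration 6: join on cat_id=3 -> Physics (id 3, parent=1, level 6).
Iteration 7: join on cat_id=1 -> Fiction (id 1, parent=NULL, level 7).
Iteration 8: parent is NULL; no match; recursion stops.
SUM(level) = 0 + 1 + 2 + 3 + 4 + 5 + 6 + 7 = 28.

28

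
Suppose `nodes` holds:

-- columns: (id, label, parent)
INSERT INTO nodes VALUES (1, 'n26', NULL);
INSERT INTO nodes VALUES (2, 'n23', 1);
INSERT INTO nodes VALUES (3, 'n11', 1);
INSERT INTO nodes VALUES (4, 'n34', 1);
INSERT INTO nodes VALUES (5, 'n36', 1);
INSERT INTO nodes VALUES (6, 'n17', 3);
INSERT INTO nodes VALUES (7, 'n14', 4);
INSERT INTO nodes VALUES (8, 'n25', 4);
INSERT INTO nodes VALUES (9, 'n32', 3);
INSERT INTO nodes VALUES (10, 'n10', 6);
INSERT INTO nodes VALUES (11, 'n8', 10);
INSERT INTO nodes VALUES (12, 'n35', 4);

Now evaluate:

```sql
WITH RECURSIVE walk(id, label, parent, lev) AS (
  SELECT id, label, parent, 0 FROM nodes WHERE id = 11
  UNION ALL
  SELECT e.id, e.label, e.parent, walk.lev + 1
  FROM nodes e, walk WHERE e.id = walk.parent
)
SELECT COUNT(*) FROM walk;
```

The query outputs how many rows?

Base: id=11 (n8), parent=10, lev 0.
Iteration 1: join on id=10 -> n10 (id 10, parent=6, lev 1).
Iteration 2: join on id=6 -> n17 (id 6, parent=3, lev 2).
Iteration 3: join on id=3 -> n11 (id 3, parent=1, lev 3).
Iteration 4: join on id=1 -> n26 (id 1, parent=NULL, lev 4).
Iteration 5: parent is NULL; no match; recursion stops.
Total rows emitted: 5.

5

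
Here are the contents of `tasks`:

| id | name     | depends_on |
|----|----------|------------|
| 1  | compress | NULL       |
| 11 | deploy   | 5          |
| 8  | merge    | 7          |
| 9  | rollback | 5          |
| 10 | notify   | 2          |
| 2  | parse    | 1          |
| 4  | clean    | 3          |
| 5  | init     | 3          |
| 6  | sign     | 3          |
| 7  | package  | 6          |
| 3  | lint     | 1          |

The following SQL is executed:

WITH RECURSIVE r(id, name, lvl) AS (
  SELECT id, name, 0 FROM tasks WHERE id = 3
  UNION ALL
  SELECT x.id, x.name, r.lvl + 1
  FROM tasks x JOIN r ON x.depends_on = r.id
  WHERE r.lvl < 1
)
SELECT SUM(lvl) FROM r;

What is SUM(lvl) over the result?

Base: id=3 (lint) at lvl 0.
Iteration 1: rows with depends_on in {3} -> clean (id 4, lvl 1), init (id 5, lvl 1), sign (id 6, lvl 1).
Iteration 2: lvl < 1 fails for all current rows; recursion stops.
SUM(lvl) = 0 + 1 + 1 + 1 = 3.

3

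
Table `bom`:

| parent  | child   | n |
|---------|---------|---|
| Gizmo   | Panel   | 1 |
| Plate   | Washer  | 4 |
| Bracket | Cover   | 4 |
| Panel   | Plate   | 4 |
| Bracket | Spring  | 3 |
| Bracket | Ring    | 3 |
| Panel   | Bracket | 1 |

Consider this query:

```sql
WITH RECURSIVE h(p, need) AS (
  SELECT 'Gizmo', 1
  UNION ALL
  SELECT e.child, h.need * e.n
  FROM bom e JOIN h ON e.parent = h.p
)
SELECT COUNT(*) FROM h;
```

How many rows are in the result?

Base: (Gizmo, need=1).
Iteration 1: components of {Gizmo} -> Panel = 1*1 = 1.
Iteration 2: components of {Panel} -> Bracket = 1*1 = 1, Plate = 1*4 = 4.
Iteration 3: components of {Bracket,Plate} -> Cover = 1*4 = 4, Ring = 1*3 = 3, Spring = 1*3 = 3, Washer = 4*4 = 16.
Iteration 4: no further components; recursion stops.
Total rows emitted: 8.

8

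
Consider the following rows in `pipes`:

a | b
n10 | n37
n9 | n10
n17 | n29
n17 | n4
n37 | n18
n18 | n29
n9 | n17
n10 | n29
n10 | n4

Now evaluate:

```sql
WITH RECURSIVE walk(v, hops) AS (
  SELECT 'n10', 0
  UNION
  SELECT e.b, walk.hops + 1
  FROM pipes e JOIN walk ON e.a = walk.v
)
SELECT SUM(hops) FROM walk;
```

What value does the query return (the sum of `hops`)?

Base: (n10, hops=0).
Iteration 1: edges from {n10} -> (n29, hops=1), (n37, hops=1), (n4, hops=1).
Iteration 2: edges from {n29,n37,n4} -> (n18, hops=2).
Iteration 3: edges from {n18} -> (n29, hops=3).
Iteration 4: no outgoing edges from {n29}; recursion stops.
SUM(hops) = 0 + 1 + 1 + 1 + 2 + 3 = 8.

8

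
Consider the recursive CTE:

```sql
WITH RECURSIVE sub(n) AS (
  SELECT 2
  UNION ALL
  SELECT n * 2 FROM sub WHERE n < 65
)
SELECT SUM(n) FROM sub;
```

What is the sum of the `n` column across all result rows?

254

Base: n=2.
Iteration 1: 2 < 65 holds -> n = 2 * 2 = 4.
Iteration 2: 4 < 65 holds -> n = 4 * 2 = 8.
Iteration 3: 8 < 65 holds -> n = 8 * 2 = 16.
Iteration 4: 16 < 65 holds -> n = 16 * 2 = 32.
Iteration 5: 32 < 65 holds -> n = 32 * 2 = 64.
Iteration 6: 64 < 65 holds -> n = 64 * 2 = 128.
Iteration 7: 128 < 65 fails; recursion stops.
SUM(n) = 2 + 4 + 8 + 16 + 32 + 64 + 128 = 254.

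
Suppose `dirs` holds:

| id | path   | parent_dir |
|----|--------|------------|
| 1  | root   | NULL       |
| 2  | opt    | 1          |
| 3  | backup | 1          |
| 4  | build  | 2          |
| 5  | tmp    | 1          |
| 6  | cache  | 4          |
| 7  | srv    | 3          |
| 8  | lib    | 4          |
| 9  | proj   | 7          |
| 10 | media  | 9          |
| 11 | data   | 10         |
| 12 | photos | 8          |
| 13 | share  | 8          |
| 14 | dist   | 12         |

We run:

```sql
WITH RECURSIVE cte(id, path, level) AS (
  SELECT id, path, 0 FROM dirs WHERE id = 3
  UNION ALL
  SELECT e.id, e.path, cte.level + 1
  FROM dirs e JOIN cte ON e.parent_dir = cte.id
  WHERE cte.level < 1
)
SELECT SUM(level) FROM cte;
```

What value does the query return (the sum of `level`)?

Base: id=3 (backup) at level 0.
Iteration 1: rows with parent_dir in {3} -> srv (id 7, level 1).
Iteration 2: level < 1 fails for all current rows; recursion stops.
SUM(level) = 0 + 1 = 1.

1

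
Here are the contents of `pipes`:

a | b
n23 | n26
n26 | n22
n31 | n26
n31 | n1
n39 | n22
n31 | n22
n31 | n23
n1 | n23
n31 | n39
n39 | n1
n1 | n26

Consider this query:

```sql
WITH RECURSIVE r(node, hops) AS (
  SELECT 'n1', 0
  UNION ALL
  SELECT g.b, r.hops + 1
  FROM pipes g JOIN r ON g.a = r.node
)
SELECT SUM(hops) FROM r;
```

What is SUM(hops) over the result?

Base: (n1, hops=0).
Iteration 1: edges from {n1} -> (n23, hops=1), (n26, hops=1).
Iteration 2: edges from {n23,n26} -> (n22, hops=2), (n26, hops=2).
Iteration 3: edges from {n22,n26} -> (n22, hops=3).
Iteration 4: no outgoing edges from {n22}; recursion stops.
SUM(hops) = 0 + 1 + 1 + 2 + 2 + 3 = 9.

9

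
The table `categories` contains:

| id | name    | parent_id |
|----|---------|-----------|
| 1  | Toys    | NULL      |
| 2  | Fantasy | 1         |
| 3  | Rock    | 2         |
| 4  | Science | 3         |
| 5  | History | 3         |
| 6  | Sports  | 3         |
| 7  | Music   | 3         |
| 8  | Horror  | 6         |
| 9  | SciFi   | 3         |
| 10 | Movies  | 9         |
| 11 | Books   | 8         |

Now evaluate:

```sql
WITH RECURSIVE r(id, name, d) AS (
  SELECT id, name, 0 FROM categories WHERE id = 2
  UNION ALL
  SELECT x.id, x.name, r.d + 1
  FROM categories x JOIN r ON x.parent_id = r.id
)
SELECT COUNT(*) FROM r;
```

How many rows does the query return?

Base: id=2 (Fantasy) at d 0.
Iteration 1: rows with parent_id in {2} -> Rock (id 3, d 1).
Iteration 2: rows with parent_id in {3} -> Science (id 4, d 2), History (id 5, d 2), Sports (id 6, d 2), Music (id 7, d 2), SciFi (id 9, d 2).
Iteration 3: rows with parent_id in {4,5,6,7,9} -> Horror (id 8, d 3), Movies (id 10, d 3).
Iteration 4: rows with parent_id in {8,10} -> Books (id 11, d 4).
Iteration 5: no rows with parent_id in {11}; recursion stops.
Total rows emitted: 10.

10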